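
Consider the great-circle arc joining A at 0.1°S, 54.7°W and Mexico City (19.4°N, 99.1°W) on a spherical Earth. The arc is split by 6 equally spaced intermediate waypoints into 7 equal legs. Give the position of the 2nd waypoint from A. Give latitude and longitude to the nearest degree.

From cos δ = sin φ₁ sin φ₂ + cos φ₁ cos φ₂ cos Δλ, the central angle is δ ≈ 0.832 rad (47.7°).
Interpolate at f = 2/7 with slerp weights a = sin((1−f)δ)/sin δ ≈ 0.757, b = sin(fδ)/sin δ ≈ 0.319.
p = a·p₁ + b·p₂ ≈ (0.390, -0.915, 0.104); φ = arcsin(p_z) ≈ 6.00°, λ = atan2(p_y, p_x) ≈ -66.90°.

≈ 6°N, 67°W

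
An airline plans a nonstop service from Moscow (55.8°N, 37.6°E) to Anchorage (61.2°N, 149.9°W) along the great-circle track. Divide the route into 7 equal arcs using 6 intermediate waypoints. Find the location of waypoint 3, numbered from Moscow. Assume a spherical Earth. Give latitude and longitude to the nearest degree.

Write both endpoints as unit vectors p₁, p₂ with components (cos φ cos λ, cos φ sin λ, sin φ).
The central angle between the endpoints is δ = arccos(p₁·p₂) ≈ 1.097 rad (62.9°).
Interpolate at f = 3/7 with slerp weights a = sin((1−f)δ)/sin δ ≈ 0.659, b = sin(fδ)/sin δ ≈ 0.509.
p = a·p₁ + b·p₂ ≈ (0.081, 0.103, 0.991); φ = arcsin(p_z) ≈ 82.45°, λ = atan2(p_y, p_x) ≈ 51.71°.

≈ 82°N, 52°E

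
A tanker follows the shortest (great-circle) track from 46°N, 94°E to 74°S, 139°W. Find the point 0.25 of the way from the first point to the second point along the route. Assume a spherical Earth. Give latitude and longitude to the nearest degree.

Write both endpoints as unit vectors p₁, p₂ with components (cos φ cos λ, cos φ sin λ, sin φ).
The central angle between the endpoints is δ = arccos(p₁·p₂) ≈ 2.509 rad (143.8°).
Interpolate at f = 0.25 with slerp weights a = sin((1−f)δ)/sin δ ≈ 1.611, b = sin(fδ)/sin δ ≈ 0.993.
p = a·p₁ + b·p₂ ≈ (-0.285, 0.937, 0.204); φ = arcsin(p_z) ≈ 11.77°, λ = atan2(p_y, p_x) ≈ 106.91°.

≈ 12°N, 107°E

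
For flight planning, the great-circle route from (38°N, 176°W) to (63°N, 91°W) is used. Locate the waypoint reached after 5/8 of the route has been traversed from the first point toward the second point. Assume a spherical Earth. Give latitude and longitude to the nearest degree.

≈ (61°N, 136°W)

Write both endpoints as unit vectors p₁, p₂ with components (cos φ cos λ, cos φ sin λ, sin φ).
The central angle between the endpoints is δ = arccos(p₁·p₂) ≈ 0.952 rad (54.6°).
Interpolate at f = 5/8 with slerp weights a = sin((1−f)δ)/sin δ ≈ 0.429, b = sin(fδ)/sin δ ≈ 0.688.
p = a·p₁ + b·p₂ ≈ (-0.343, -0.336, 0.877); φ = arcsin(p_z) ≈ 61.32°, λ = atan2(p_y, p_x) ≈ -135.57°.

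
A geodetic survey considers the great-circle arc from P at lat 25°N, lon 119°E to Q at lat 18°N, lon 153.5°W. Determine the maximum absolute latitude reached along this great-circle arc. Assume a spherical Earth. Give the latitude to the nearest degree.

≈ 29°N

The great circle lies in the plane with unit normal n̂ = (p₁ × p₂)/|p₁ × p₂|.
Here n̂_z ≈ +0.874; the vertex latitude is φ_max = arccos|n̂_z| ≈ 29.1°.
Check via Clairaut: cos φ_max = |cos φ₁| · sin C = cos(25.0°)·sin(74.6°) ≈ 0.874, again giving ≈ 29.1°.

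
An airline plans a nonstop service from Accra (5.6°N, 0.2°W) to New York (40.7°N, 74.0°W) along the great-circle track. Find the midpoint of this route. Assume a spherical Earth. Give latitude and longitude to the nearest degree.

Convert each endpoint to a unit vector on the sphere (x = cos φ cos λ, y = cos φ sin λ, z = sin φ).
The central angle between the endpoints is δ = arccos(p₁·p₂) ≈ 1.293 rad (74.1°).
Interpolate at f = 1/2 with slerp weights a = sin((1−f)δ)/sin δ ≈ 0.626, b = sin(fδ)/sin δ ≈ 0.626.
p = a·p₁ + b·p₂ ≈ (0.754, -0.459, 0.470); φ = arcsin(p_z) ≈ 28.01°, λ = atan2(p_y, p_x) ≈ -31.30°.

≈ 28°N, 31°W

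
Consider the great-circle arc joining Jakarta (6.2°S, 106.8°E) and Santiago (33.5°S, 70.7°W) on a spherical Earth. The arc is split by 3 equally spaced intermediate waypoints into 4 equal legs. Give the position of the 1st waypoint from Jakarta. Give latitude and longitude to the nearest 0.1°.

Convert each endpoint to a unit vector on the sphere (x = cos φ cos λ, y = cos φ sin λ, z = sin φ).
The central angle between the endpoints is δ = arccos(p₁·p₂) ≈ 2.447 rad (140.2°).
Interpolate at f = 1/4 with slerp weights a = sin((1−f)δ)/sin δ ≈ 1.509, b = sin(fδ)/sin δ ≈ 0.898.
p = a·p₁ + b·p₂ ≈ (-0.186, 0.729, -0.659); φ = arcsin(p_z) ≈ -41.19°, λ = atan2(p_y, p_x) ≈ 104.31°.

≈ 41.2°S, 104.3°E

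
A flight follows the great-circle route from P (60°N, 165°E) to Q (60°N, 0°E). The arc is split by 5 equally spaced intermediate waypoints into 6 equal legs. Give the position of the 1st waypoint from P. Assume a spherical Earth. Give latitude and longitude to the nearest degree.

Convert each endpoint to a unit vector on the sphere (x = cos φ cos λ, y = cos φ sin λ, z = sin φ).
The central angle between the endpoints is δ = arccos(p₁·p₂) ≈ 1.037 rad (59.4°).
Interpolate at f = 1/6 with slerp weights a = sin((1−f)δ)/sin δ ≈ 0.883, b = sin(fδ)/sin δ ≈ 0.200.
p = a·p₁ + b·p₂ ≈ (-0.327, 0.114, 0.938); φ = arcsin(p_z) ≈ 69.74°, λ = atan2(p_y, p_x) ≈ 160.72°.

≈ (70°N, 161°E)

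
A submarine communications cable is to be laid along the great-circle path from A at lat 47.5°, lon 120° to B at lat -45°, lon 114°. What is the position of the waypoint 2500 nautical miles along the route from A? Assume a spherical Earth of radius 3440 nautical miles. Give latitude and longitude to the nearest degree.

Convert each endpoint to a unit vector on the sphere (x = cos φ cos λ, y = cos φ sin λ, z = sin φ).
The central angle between the endpoints is δ = arccos(p₁·p₂) ≈ 1.617 rad (92.7°). The total great-circle distance is δ·R ≈ 1.617 × 3440 ≈ 5563 nmi, so the target fraction is f = 2500/5563 ≈ 0.449.
Interpolate at f ≈ 0.449 with slerp weights a = sin((1−f)δ)/sin δ ≈ 0.778, b = sin(fδ)/sin δ ≈ 0.665.
p = a·p₁ + b·p₂ ≈ (-0.454, 0.885, 0.103); φ = arcsin(p_z) ≈ 5.93°, λ = atan2(p_y, p_x) ≈ 117.17°.

≈ lat 6°, lon 117°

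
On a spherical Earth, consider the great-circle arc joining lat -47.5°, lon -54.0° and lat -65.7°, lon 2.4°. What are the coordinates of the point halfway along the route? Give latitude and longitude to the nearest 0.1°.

Convert each endpoint to a unit vector on the sphere (x = cos φ cos λ, y = cos φ sin λ, z = sin φ).
The central angle between the endpoints is δ = arccos(p₁·p₂) ≈ 0.599 rad (34.3°).
Interpolate at f = 1/2 with slerp weights a = sin((1−f)δ)/sin δ ≈ 0.523, b = sin(fδ)/sin δ ≈ 0.523.
p = a·p₁ + b·p₂ ≈ (0.423, -0.277, -0.863); φ = arcsin(p_z) ≈ -59.63°, λ = atan2(p_y, p_x) ≈ -33.22°.

≈ lat -59.6°, lon -33.2°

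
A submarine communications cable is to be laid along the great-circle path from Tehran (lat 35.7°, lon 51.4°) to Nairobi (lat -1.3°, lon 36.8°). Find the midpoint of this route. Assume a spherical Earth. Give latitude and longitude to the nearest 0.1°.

≈ lat 17.3°, lon 43.3°

Write both endpoints as unit vectors p₁, p₂ with components (cos φ cos λ, cos φ sin λ, sin φ).
The central angle between the endpoints is δ = arccos(p₁·p₂) ≈ 0.688 rad (39.4°).
Interpolate at f = 1/2 with slerp weights a = sin((1−f)δ)/sin δ ≈ 0.531, b = sin(fδ)/sin δ ≈ 0.531.
p = a·p₁ + b·p₂ ≈ (0.694, 0.655, 0.298); φ = arcsin(p_z) ≈ 17.33°, λ = atan2(p_y, p_x) ≈ 43.34°.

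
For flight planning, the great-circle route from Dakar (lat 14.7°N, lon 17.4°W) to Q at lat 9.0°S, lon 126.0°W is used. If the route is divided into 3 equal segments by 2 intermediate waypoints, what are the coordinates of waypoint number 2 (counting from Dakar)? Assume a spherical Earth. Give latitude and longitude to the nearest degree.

Write both endpoints as unit vectors p₁, p₂ with components (cos φ cos λ, cos φ sin λ, sin φ).
The central angle between the endpoints is δ = arccos(p₁·p₂) ≈ 1.922 rad (110.1°).
Interpolate at f = 2/3 with slerp weights a = sin((1−f)δ)/sin δ ≈ 0.637, b = sin(fδ)/sin δ ≈ 1.021.
p = a·p₁ + b·p₂ ≈ (-0.005, -1.000, 0.002); φ = arcsin(p_z) ≈ 0.11°, λ = atan2(p_y, p_x) ≈ -90.28°.

≈ lat 0°N, lon 90°W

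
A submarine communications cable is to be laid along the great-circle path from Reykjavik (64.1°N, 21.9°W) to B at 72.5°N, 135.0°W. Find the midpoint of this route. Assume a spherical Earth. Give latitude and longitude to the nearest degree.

The haversine formula gives a central angle δ ≈ 0.633 rad (36.3°) between the endpoints.
Interpolate at f = 1/2 with slerp weights a = sin((1−f)δ)/sin δ ≈ 0.526, b = sin(fδ)/sin δ ≈ 0.526.
p = a·p₁ + b·p₂ ≈ (0.101, -0.198, 0.975); φ = arcsin(p_z) ≈ 77.17°, λ = atan2(p_y, p_x) ≈ -62.84°.

≈ 77°N, 63°W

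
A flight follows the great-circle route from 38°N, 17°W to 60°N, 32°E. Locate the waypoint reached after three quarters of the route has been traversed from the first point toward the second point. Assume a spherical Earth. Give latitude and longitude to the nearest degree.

≈ 57°N, 15°E

Write both endpoints as unit vectors p₁, p₂ with components (cos φ cos λ, cos φ sin λ, sin φ).
The central angle between the endpoints is δ = arccos(p₁·p₂) ≈ 0.657 rad (37.7°).
Interpolate at f = 3/4 with slerp weights a = sin((1−f)δ)/sin δ ≈ 0.268, b = sin(fδ)/sin δ ≈ 0.775.
p = a·p₁ + b·p₂ ≈ (0.530, 0.144, 0.836); φ = arcsin(p_z) ≈ 56.68°, λ = atan2(p_y, p_x) ≈ 15.15°.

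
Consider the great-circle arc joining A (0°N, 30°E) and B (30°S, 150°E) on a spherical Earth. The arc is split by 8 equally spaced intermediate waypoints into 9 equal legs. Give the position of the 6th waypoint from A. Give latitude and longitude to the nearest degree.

≈ (33°S, 105°E)

From cos δ = sin φ₁ sin φ₂ + cos φ₁ cos φ₂ cos Δλ, the central angle is δ ≈ 2.019 rad (115.7°).
Interpolate at f = 6/9 with slerp weights a = sin((1−f)δ)/sin δ ≈ 0.691, b = sin(fδ)/sin δ ≈ 1.081.
p = a·p₁ + b·p₂ ≈ (-0.212, 0.814, -0.541); φ = arcsin(p_z) ≈ -32.73°, λ = atan2(p_y, p_x) ≈ 104.62°.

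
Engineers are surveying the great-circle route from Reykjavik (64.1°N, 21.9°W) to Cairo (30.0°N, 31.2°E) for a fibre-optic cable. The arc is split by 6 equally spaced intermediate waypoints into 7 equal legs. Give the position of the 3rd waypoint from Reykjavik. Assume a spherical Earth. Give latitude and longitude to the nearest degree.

≈ 52°N, 10°E

Write both endpoints as unit vectors p₁, p₂ with components (cos φ cos λ, cos φ sin λ, sin φ).
The central angle between the endpoints is δ = arccos(p₁·p₂) ≈ 0.827 rad (47.4°).
Interpolate at f = 3/7 with slerp weights a = sin((1−f)δ)/sin δ ≈ 0.619, b = sin(fδ)/sin δ ≈ 0.472.
p = a·p₁ + b·p₂ ≈ (0.600, 0.111, 0.792); φ = arcsin(p_z) ≈ 52.40°, λ = atan2(p_y, p_x) ≈ 10.46°.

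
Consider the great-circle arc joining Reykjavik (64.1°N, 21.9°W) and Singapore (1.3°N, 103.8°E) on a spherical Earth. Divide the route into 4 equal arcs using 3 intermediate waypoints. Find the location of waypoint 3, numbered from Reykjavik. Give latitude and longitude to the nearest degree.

Convert each endpoint to a unit vector on the sphere (x = cos φ cos λ, y = cos φ sin λ, z = sin φ).
The central angle between the endpoints is δ = arccos(p₁·p₂) ≈ 1.807 rad (103.6°).
Interpolate at f = 3/4 with slerp weights a = sin((1−f)δ)/sin δ ≈ 0.449, b = sin(fδ)/sin δ ≈ 1.005.
p = a·p₁ + b·p₂ ≈ (-0.058, 0.902, 0.427); φ = arcsin(p_z) ≈ 25.27°, λ = atan2(p_y, p_x) ≈ 93.65°.

≈ (25°N, 94°E)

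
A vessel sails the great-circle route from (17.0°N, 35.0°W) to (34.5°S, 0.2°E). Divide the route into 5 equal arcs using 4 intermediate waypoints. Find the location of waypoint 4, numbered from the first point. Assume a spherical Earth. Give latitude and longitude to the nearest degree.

≈ (25°S, 8°W)

Convert each endpoint to a unit vector on the sphere (x = cos φ cos λ, y = cos φ sin λ, z = sin φ).
The central angle between the endpoints is δ = arccos(p₁·p₂) ≈ 1.072 rad (61.4°).
Interpolate at f = 4/5 with slerp weights a = sin((1−f)δ)/sin δ ≈ 0.242, b = sin(fδ)/sin δ ≈ 0.861.
p = a·p₁ + b·p₂ ≈ (0.900, -0.130, -0.417); φ = arcsin(p_z) ≈ -24.64°, λ = atan2(p_y, p_x) ≈ -8.25°.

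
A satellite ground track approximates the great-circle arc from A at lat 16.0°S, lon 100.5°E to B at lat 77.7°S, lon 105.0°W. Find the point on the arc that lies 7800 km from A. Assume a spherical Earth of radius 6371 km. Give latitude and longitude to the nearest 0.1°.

The haversine formula gives a central angle δ ≈ 1.486 rad (85.2°) between the endpoints. The total great-circle distance is δ·R ≈ 1.486 × 6371 ≈ 9469 km, so the target fraction is f = 7800/9469 ≈ 0.824.
Interpolate at f ≈ 0.824 with slerp weights a = sin((1−f)δ)/sin δ ≈ 0.260, b = sin(fδ)/sin δ ≈ 0.944.
p = a·p₁ + b·p₂ ≈ (-0.098, 0.051, -0.994); φ = arcsin(p_z) ≈ -83.67°, λ = atan2(p_y, p_x) ≈ 152.23°.

≈ lat 83.7°S, lon 152.2°E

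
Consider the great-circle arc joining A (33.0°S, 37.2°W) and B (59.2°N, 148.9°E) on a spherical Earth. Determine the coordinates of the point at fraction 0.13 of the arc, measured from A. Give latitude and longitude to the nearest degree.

≈ (13°S, 40°W)

Convert each endpoint to a unit vector on the sphere (x = cos φ cos λ, y = cos φ sin λ, z = sin φ).
The central angle between the endpoints is δ = arccos(p₁·p₂) ≈ 2.679 rad (153.5°).
Interpolate at f = 0.13 with slerp weights a = sin((1−f)δ)/sin δ ≈ 1.624, b = sin(fδ)/sin δ ≈ 0.764.
p = a·p₁ + b·p₂ ≈ (0.750, -0.621, -0.228); φ = arcsin(p_z) ≈ -13.17°, λ = atan2(p_y, p_x) ≈ -39.65°.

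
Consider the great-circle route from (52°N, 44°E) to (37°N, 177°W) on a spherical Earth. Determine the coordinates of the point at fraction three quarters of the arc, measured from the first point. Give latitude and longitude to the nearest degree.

≈ (55°N, 168°E)

Convert each endpoint to a unit vector on the sphere (x = cos φ cos λ, y = cos φ sin λ, z = sin φ).
The central angle between the endpoints is δ = arccos(p₁·p₂) ≈ 1.467 rad (84.1°).
Interpolate at f = 3/4 with slerp weights a = sin((1−f)δ)/sin δ ≈ 0.361, b = sin(fδ)/sin δ ≈ 0.896.
p = a·p₁ + b·p₂ ≈ (-0.555, 0.117, 0.824); φ = arcsin(p_z) ≈ 55.44°, λ = atan2(p_y, p_x) ≈ 168.12°.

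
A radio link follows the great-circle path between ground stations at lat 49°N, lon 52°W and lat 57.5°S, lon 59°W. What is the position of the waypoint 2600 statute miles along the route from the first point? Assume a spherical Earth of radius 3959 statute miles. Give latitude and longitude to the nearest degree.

Write both endpoints as unit vectors p₁, p₂ with components (cos φ cos λ, cos φ sin λ, sin φ).
The central angle between the endpoints is δ = arccos(p₁·p₂) ≈ 1.862 rad (106.7°). The total great-circle distance is δ·R ≈ 1.862 × 3959 ≈ 7370 mi, so the target fraction is f = 2600/7370 ≈ 0.353.
Interpolate at f ≈ 0.353 with slerp weights a = sin((1−f)δ)/sin δ ≈ 0.975, b = sin(fδ)/sin δ ≈ 0.637.
p = a·p₁ + b·p₂ ≈ (0.570, -0.797, 0.198); φ = arcsin(p_z) ≈ 11.43°, λ = atan2(p_y, p_x) ≈ -54.44°.

≈ lat 11°N, lon 54°W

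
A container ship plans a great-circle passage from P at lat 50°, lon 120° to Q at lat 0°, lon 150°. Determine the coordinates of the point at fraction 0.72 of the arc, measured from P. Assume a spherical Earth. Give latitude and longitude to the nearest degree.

Write both endpoints as unit vectors p₁, p₂ with components (cos φ cos λ, cos φ sin λ, sin φ).
The central angle between the endpoints is δ = arccos(p₁·p₂) ≈ 0.980 rad (56.2°).
Interpolate at f = 0.72 with slerp weights a = sin((1−f)δ)/sin δ ≈ 0.326, b = sin(fδ)/sin δ ≈ 0.781.
p = a·p₁ + b·p₂ ≈ (-0.781, 0.572, 0.250); φ = arcsin(p_z) ≈ 14.48°, λ = atan2(p_y, p_x) ≈ 143.78°.

≈ lat 14°, lon 144°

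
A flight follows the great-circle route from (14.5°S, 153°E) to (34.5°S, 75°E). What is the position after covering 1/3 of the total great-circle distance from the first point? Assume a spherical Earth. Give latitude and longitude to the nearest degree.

The haversine formula gives a central angle δ ≈ 1.258 rad (72.1°) between the endpoints.
Interpolate at f = 1/3 with slerp weights a = sin((1−f)δ)/sin δ ≈ 0.782, b = sin(fδ)/sin δ ≈ 0.428.
p = a·p₁ + b·p₂ ≈ (-0.583, 0.684, -0.438); φ = arcsin(p_z) ≈ -25.98°, λ = atan2(p_y, p_x) ≈ 130.43°.

≈ (26°S, 130°E)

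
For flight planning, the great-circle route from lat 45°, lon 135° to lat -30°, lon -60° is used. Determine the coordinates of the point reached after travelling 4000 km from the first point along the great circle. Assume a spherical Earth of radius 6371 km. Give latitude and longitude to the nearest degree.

Convert each endpoint to a unit vector on the sphere (x = cos φ cos λ, y = cos φ sin λ, z = sin φ).
The central angle between the endpoints is δ = arccos(p₁·p₂) ≈ 2.809 rad (160.9°). The total great-circle distance is δ·R ≈ 2.809 × 6371 ≈ 17893 km, so the target fraction is f = 4000/17893 ≈ 0.224.
Interpolate at f ≈ 0.224 with slerp weights a = sin((1−f)δ)/sin δ ≈ 2.507, b = sin(fδ)/sin δ ≈ 1.797.
p = a·p₁ + b·p₂ ≈ (-0.476, -0.094, 0.875); φ = arcsin(p_z) ≈ 61.00°, λ = atan2(p_y, p_x) ≈ -168.83°.

≈ lat 61°, lon -169°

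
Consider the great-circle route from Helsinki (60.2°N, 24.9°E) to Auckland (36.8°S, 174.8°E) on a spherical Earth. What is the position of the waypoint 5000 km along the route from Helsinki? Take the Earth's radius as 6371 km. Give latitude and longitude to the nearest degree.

≈ 56°N, 117°E

Write both endpoints as unit vectors p₁, p₂ with components (cos φ cos λ, cos φ sin λ, sin φ).
The central angle between the endpoints is δ = arccos(p₁·p₂) ≈ 2.614 rad (149.8°). The total great-circle distance is δ·R ≈ 2.614 × 6371 ≈ 16655 km, so the target fraction is f = 5000/16655 ≈ 0.300.
Interpolate at f ≈ 0.300 with slerp weights a = sin((1−f)δ)/sin δ ≈ 1.921, b = sin(fδ)/sin δ ≈ 1.404.
p = a·p₁ + b·p₂ ≈ (-0.254, 0.504, 0.826); φ = arcsin(p_z) ≈ 55.66°, λ = atan2(p_y, p_x) ≈ 116.74°.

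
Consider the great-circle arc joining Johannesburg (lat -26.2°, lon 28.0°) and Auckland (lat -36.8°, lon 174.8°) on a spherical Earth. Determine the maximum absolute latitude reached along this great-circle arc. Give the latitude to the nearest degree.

≈ -65°

The great circle lies in the plane with unit normal n̂ = (p₁ × p₂)/|p₁ × p₂|.
Here n̂_z ≈ +0.418; the vertex latitude is φ_max = arccos|n̂_z| ≈ 65.3°.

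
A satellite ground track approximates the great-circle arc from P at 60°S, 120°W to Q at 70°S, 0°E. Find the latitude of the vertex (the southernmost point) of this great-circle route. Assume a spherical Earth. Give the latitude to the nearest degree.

≈ 78°S

The great circle lies in the plane with unit normal n̂ = (p₁ × p₂)/|p₁ × p₂|.
Here n̂_z ≈ +0.216; the vertex latitude is φ_max = arccos|n̂_z| ≈ 77.5°.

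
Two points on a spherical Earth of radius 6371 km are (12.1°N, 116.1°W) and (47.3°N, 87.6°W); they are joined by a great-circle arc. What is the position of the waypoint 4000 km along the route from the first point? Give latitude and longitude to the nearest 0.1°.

≈ (42.4°N, 93.7°W)

Write both endpoints as unit vectors p₁, p₂ with components (cos φ cos λ, cos φ sin λ, sin φ).
The central angle between the endpoints is δ = arccos(p₁·p₂) ≈ 0.742 rad (42.5°). The total great-circle distance is δ·R ≈ 0.742 × 6371 ≈ 4730 km, so the target fraction is f = 4000/4730 ≈ 0.846.
Interpolate at f ≈ 0.846 with slerp weights a = sin((1−f)δ)/sin δ ≈ 0.169, b = sin(fδ)/sin δ ≈ 0.869.
p = a·p₁ + b·p₂ ≈ (-0.048, -0.737, 0.674); φ = arcsin(p_z) ≈ 42.37°, λ = atan2(p_y, p_x) ≈ -93.73°.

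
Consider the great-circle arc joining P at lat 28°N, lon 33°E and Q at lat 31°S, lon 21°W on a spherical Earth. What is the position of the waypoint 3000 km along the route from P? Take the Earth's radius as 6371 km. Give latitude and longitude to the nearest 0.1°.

Write both endpoints as unit vectors p₁, p₂ with components (cos φ cos λ, cos φ sin λ, sin φ).
The central angle between the endpoints is δ = arccos(p₁·p₂) ≈ 1.366 rad (78.3°). The total great-circle distance is δ·R ≈ 1.366 × 6371 ≈ 8705 km, so the target fraction is f = 3000/8705 ≈ 0.345.
Interpolate at f ≈ 0.345 with slerp weights a = sin((1−f)δ)/sin δ ≈ 0.797, b = sin(fδ)/sin δ ≈ 0.463.
p = a·p₁ + b·p₂ ≈ (0.961, 0.241, 0.136); φ = arcsin(p_z) ≈ 7.79°, λ = atan2(p_y, p_x) ≈ 14.08°.

≈ lat 7.8°N, lon 14.1°E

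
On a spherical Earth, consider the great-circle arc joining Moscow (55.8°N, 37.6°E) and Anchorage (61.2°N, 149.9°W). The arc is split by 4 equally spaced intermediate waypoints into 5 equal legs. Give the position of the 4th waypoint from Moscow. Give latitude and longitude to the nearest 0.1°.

≈ 73.7°N, 153.6°W

Write both endpoints as unit vectors p₁, p₂ with components (cos φ cos λ, cos φ sin λ, sin φ).
The central angle between the endpoints is δ = arccos(p₁·p₂) ≈ 1.097 rad (62.9°).
Interpolate at f = 4/5 with slerp weights a = sin((1−f)δ)/sin δ ≈ 0.245, b = sin(fδ)/sin δ ≈ 0.864.
p = a·p₁ + b·p₂ ≈ (-0.251, -0.125, 0.960); φ = arcsin(p_z) ≈ 73.70°, λ = atan2(p_y, p_x) ≈ -153.57°.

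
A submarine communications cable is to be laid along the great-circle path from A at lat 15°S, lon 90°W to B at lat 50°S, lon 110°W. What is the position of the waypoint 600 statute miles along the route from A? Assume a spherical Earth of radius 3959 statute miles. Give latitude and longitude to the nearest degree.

Convert each endpoint to a unit vector on the sphere (x = cos φ cos λ, y = cos φ sin λ, z = sin φ).
The central angle between the endpoints is δ = arccos(p₁·p₂) ≈ 0.673 rad (38.6°). The total great-circle distance is δ·R ≈ 0.673 × 3959 ≈ 2666 mi, so the target fraction is f = 600/2666 ≈ 0.225.
Interpolate at f ≈ 0.225 with slerp weights a = sin((1−f)δ)/sin δ ≈ 0.799, b = sin(fδ)/sin δ ≈ 0.242.
p = a·p₁ + b·p₂ ≈ (-0.053, -0.918, -0.392); φ = arcsin(p_z) ≈ -23.10°, λ = atan2(p_y, p_x) ≈ -93.32°.

≈ lat 23°S, lon 93°W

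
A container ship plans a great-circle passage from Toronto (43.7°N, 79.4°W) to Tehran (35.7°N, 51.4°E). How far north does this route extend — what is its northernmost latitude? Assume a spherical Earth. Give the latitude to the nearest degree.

≈ 64°N

The great circle lies in the plane with unit normal n̂ = (p₁ × p₂)/|p₁ × p₂|.
Here n̂_z ≈ +0.445; the vertex latitude is φ_max = arccos|n̂_z| ≈ 63.6°.
Check via Clairaut: cos φ_max = |cos φ₁| · sin C = cos(43.7°)·sin(37.9°) ≈ 0.445, again giving ≈ 63.6°.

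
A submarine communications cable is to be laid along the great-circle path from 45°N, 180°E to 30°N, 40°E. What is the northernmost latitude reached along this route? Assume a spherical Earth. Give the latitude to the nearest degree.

≈ 67°N

The great circle lies in the plane with unit normal n̂ = (p₁ × p₂)/|p₁ × p₂|.
Here n̂_z ≈ -0.396; the vertex latitude is φ_max = arccos|n̂_z| ≈ 66.7°.
Check via Clairaut: cos φ_max = |cos φ₁| · sin C = cos(45.0°)·sin(34.1°) ≈ 0.396, again giving ≈ 66.7°.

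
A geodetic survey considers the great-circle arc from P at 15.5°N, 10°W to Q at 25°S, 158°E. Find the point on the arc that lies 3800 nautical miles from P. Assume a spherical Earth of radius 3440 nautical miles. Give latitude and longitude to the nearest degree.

≈ 27°S, 38°E

Write both endpoints as unit vectors p₁, p₂ with components (cos φ cos λ, cos φ sin λ, sin φ).
The central angle between the endpoints is δ = arccos(p₁·p₂) ≈ 2.885 rad (165.3°). The total great-circle distance is δ·R ≈ 2.885 × 3440 ≈ 9924 nmi, so the target fraction is f = 3800/9924 ≈ 0.383.
Interpolate at f ≈ 0.383 with slerp weights a = sin((1−f)δ)/sin δ ≈ 3.851, b = sin(fδ)/sin δ ≈ 3.517.
p = a·p₁ + b·p₂ ≈ (0.699, 0.550, -0.457); φ = arcsin(p_z) ≈ -27.20°, λ = atan2(p_y, p_x) ≈ 38.17°.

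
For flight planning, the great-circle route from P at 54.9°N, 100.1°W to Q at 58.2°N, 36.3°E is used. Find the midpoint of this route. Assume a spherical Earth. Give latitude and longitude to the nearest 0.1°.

Convert each endpoint to a unit vector on the sphere (x = cos φ cos λ, y = cos φ sin λ, z = sin φ).
The central angle between the endpoints is δ = arccos(p₁·p₂) ≈ 1.075 rad (61.6°).
Interpolate at f = 1/2 with slerp weights a = sin((1−f)δ)/sin δ ≈ 0.582, b = sin(fδ)/sin δ ≈ 0.582.
p = a·p₁ + b·p₂ ≈ (0.188, -0.148, 0.971); φ = arcsin(p_z) ≈ 76.14°, λ = atan2(p_y, p_x) ≈ -38.12°.

≈ 76.1°N, 38.1°W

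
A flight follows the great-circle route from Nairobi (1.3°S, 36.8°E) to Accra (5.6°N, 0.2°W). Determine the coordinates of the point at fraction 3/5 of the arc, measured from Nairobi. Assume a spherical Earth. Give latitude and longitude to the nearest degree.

≈ (3°N, 15°E)

Write both endpoints as unit vectors p₁, p₂ with components (cos φ cos λ, cos φ sin λ, sin φ).
The central angle between the endpoints is δ = arccos(p₁·p₂) ≈ 0.656 rad (37.6°).
Interpolate at f = 3/5 with slerp weights a = sin((1−f)δ)/sin δ ≈ 0.425, b = sin(fδ)/sin δ ≈ 0.629.
p = a·p₁ + b·p₂ ≈ (0.966, 0.253, 0.052); φ = arcsin(p_z) ≈ 2.96°, λ = atan2(p_y, p_x) ≈ 14.65°.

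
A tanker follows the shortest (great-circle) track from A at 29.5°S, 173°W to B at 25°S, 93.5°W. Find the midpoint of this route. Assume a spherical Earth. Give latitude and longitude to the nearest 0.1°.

≈ 33.8°S, 132.3°W

From cos δ = sin φ₁ sin φ₂ + cos φ₁ cos φ₂ cos Δλ, the central angle is δ ≈ 1.211 rad (69.4°).
Interpolate at f = 1/2 with slerp weights a = sin((1−f)δ)/sin δ ≈ 0.608, b = sin(fδ)/sin δ ≈ 0.608.
p = a·p₁ + b·p₂ ≈ (-0.559, -0.615, -0.556); φ = arcsin(p_z) ≈ -33.81°, λ = atan2(p_y, p_x) ≈ -132.29°.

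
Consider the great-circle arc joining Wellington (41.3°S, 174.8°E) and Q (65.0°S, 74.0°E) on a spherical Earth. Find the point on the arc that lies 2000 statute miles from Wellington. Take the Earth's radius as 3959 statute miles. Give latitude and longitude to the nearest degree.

≈ (63°S, 143°E)

Write both endpoints as unit vectors p₁, p₂ with components (cos φ cos λ, cos φ sin λ, sin φ).
The central angle between the endpoints is δ = arccos(p₁·p₂) ≈ 1.002 rad (57.4°). The total great-circle distance is δ·R ≈ 1.002 × 3959 ≈ 3967 mi, so the target fraction is f = 2000/3967 ≈ 0.504.
Interpolate at f ≈ 0.504 with slerp weights a = sin((1−f)δ)/sin δ ≈ 0.566, b = sin(fδ)/sin δ ≈ 0.574.
p = a·p₁ + b·p₂ ≈ (-0.356, 0.272, -0.894); φ = arcsin(p_z) ≈ -63.37°, λ = atan2(p_y, p_x) ≈ 142.65°.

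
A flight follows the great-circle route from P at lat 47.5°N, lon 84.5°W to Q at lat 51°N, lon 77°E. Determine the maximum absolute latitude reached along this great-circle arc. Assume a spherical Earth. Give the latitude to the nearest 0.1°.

≈ 82.1°N

The great circle lies in the plane with unit normal n̂ = (p₁ × p₂)/|p₁ × p₂|.
Here n̂_z ≈ +0.137; the vertex latitude is φ_max = arccos|n̂_z| ≈ 82.1°.
Check via Clairaut: cos φ_max = |cos φ₁| · sin C = cos(47.5°)·sin(11.7°) ≈ 0.137, again giving ≈ 82.1°.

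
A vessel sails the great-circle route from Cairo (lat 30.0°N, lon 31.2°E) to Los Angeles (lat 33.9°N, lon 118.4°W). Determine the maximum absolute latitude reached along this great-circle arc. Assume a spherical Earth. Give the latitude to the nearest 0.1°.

The great circle lies in the plane with unit normal n̂ = (p₁ × p₂)/|p₁ × p₂|.
Here n̂_z ≈ -0.387; the vertex latitude is φ_max = arccos|n̂_z| ≈ 67.2°.
Check via Clairaut: cos φ_max = |cos φ₁| · sin C = cos(30.0°)·sin(26.5°) ≈ 0.387, again giving ≈ 67.2°.

≈ 67.2°N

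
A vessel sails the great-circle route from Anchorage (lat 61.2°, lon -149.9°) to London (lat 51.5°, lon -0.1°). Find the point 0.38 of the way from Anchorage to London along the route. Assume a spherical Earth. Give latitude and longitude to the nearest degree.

≈ lat 80°, lon -93°

Write both endpoints as unit vectors p₁, p₂ with components (cos φ cos λ, cos φ sin λ, sin φ).
The central angle between the endpoints is δ = arccos(p₁·p₂) ≈ 1.130 rad (64.7°).
Interpolate at f = 0.38 with slerp weights a = sin((1−f)δ)/sin δ ≈ 0.713, b = sin(fδ)/sin δ ≈ 0.460.
p = a·p₁ + b·p₂ ≈ (-0.011, -0.173, 0.985); φ = arcsin(p_z) ≈ 80.04°, λ = atan2(p_y, p_x) ≈ -93.49°.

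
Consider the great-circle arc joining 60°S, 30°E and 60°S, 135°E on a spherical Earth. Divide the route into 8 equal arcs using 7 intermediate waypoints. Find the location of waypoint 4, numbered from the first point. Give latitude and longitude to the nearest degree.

≈ 71°S, 82°E

Write both endpoints as unit vectors p₁, p₂ with components (cos φ cos λ, cos φ sin λ, sin φ).
The central angle between the endpoints is δ = arccos(p₁·p₂) ≈ 0.816 rad (46.7°).
Interpolate at f = 4/8 with slerp weights a = sin((1−f)δ)/sin δ ≈ 0.545, b = sin(fδ)/sin δ ≈ 0.545.
p = a·p₁ + b·p₂ ≈ (0.043, 0.329, -0.943); φ = arcsin(p_z) ≈ -70.64°, λ = atan2(p_y, p_x) ≈ 82.50°.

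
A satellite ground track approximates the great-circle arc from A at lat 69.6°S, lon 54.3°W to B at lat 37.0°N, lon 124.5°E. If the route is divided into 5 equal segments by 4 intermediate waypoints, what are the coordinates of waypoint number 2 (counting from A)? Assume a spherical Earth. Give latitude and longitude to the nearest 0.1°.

≈ lat 51.4°S, lon 123.3°E

Write both endpoints as unit vectors p₁, p₂ with components (cos φ cos λ, cos φ sin λ, sin φ).
The central angle between the endpoints is δ = arccos(p₁·p₂) ≈ 2.573 rad (147.4°).
Interpolate at f = 2/5 with slerp weights a = sin((1−f)δ)/sin δ ≈ 1.855, b = sin(fδ)/sin δ ≈ 1.590.
p = a·p₁ + b·p₂ ≈ (-0.342, 0.521, -0.782); φ = arcsin(p_z) ≈ -51.43°, λ = atan2(p_y, p_x) ≈ 123.26°.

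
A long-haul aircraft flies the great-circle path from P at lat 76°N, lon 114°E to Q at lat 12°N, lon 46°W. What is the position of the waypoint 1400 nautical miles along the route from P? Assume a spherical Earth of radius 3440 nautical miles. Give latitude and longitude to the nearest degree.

≈ lat 79°N, lon 23°W

The haversine formula gives a central angle δ ≈ 1.591 rad (91.2°) between the endpoints. The total great-circle distance is δ·R ≈ 1.591 × 3440 ≈ 5475 nmi, so the target fraction is f = 1400/5475 ≈ 0.256.
Interpolate at f ≈ 0.256 with slerp weights a = sin((1−f)δ)/sin δ ≈ 0.926, b = sin(fδ)/sin δ ≈ 0.396.
p = a·p₁ + b·p₂ ≈ (0.178, -0.074, 0.981); φ = arcsin(p_z) ≈ 78.90°, λ = atan2(p_y, p_x) ≈ -22.54°.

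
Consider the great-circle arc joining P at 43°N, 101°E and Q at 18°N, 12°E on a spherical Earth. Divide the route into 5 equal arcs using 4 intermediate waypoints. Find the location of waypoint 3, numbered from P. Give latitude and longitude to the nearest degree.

Convert each endpoint to a unit vector on the sphere (x = cos φ cos λ, y = cos φ sin λ, z = sin φ).
The central angle between the endpoints is δ = arccos(p₁·p₂) ≈ 1.346 rad (77.1°).
Interpolate at f = 3/5 with slerp weights a = sin((1−f)δ)/sin δ ≈ 0.526, b = sin(fδ)/sin δ ≈ 0.741.
p = a·p₁ + b·p₂ ≈ (0.616, 0.524, 0.588); φ = arcsin(p_z) ≈ 36.00°, λ = atan2(p_y, p_x) ≈ 40.39°.

≈ 36°N, 40°E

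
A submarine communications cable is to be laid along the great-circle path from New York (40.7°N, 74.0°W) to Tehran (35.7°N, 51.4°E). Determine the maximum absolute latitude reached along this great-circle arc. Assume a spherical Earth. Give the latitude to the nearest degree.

The great circle lies in the plane with unit normal n̂ = (p₁ × p₂)/|p₁ × p₂|.
Here n̂_z ≈ +0.502; the vertex latitude is φ_max = arccos|n̂_z| ≈ 59.9°.
Check via Clairaut: cos φ_max = |cos φ₁| · sin C = cos(40.7°)·sin(41.5°) ≈ 0.502, again giving ≈ 59.9°.

≈ 60°N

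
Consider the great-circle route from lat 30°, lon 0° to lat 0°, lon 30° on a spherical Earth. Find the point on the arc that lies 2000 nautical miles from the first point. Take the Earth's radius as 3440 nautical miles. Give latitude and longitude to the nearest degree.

≈ lat 6°, lon 25°

Convert each endpoint to a unit vector on the sphere (x = cos φ cos λ, y = cos φ sin λ, z = sin φ).
The central angle between the endpoints is δ = arccos(p₁·p₂) ≈ 0.723 rad (41.4°). The total great-circle distance is δ·R ≈ 0.723 × 3440 ≈ 2486 nmi, so the target fraction is f = 2000/2486 ≈ 0.804.
Interpolate at f ≈ 0.804 with slerp weights a = sin((1−f)δ)/sin δ ≈ 0.213, b = sin(fδ)/sin δ ≈ 0.830.
p = a·p₁ + b·p₂ ≈ (0.903, 0.415, 0.106); φ = arcsin(p_z) ≈ 6.11°, λ = atan2(p_y, p_x) ≈ 24.68°.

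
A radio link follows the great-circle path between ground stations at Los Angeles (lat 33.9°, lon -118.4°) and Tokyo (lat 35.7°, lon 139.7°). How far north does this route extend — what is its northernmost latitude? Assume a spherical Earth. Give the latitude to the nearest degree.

The great circle lies in the plane with unit normal n̂ = (p₁ × p₂)/|p₁ × p₂|.
Here n̂_z ≈ -0.671; the vertex latitude is φ_max = arccos|n̂_z| ≈ 47.8°.

≈ 48°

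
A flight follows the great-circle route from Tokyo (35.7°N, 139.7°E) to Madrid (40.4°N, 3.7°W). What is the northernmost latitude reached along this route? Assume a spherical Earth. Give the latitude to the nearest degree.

The great circle lies in the plane with unit normal n̂ = (p₁ × p₂)/|p₁ × p₂|.
Here n̂_z ≈ -0.371; the vertex latitude is φ_max = arccos|n̂_z| ≈ 68.2°.

≈ 68°N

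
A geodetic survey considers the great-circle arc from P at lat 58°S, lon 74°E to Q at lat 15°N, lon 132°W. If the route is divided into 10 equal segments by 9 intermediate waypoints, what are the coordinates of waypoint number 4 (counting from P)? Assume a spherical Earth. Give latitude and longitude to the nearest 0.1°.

Convert each endpoint to a unit vector on the sphere (x = cos φ cos λ, y = cos φ sin λ, z = sin φ).
The central angle between the endpoints is δ = arccos(p₁·p₂) ≈ 2.318 rad (132.8°).
Interpolate at f = 4/10 with slerp weights a = sin((1−f)δ)/sin δ ≈ 1.341, b = sin(fδ)/sin δ ≈ 1.090.
p = a·p₁ + b·p₂ ≈ (-0.509, -0.100, -0.855); φ = arcsin(p_z) ≈ -58.77°, λ = atan2(p_y, p_x) ≈ -168.93°.

≈ lat 58.8°S, lon 168.9°W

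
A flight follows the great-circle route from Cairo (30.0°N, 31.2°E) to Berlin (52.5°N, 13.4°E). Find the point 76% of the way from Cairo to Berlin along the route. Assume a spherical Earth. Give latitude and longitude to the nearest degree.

≈ 47°N, 19°E

Convert each endpoint to a unit vector on the sphere (x = cos φ cos λ, y = cos φ sin λ, z = sin φ).
The central angle between the endpoints is δ = arccos(p₁·p₂) ≈ 0.454 rad (26.0°).
Interpolate at f = 0.76 with slerp weights a = sin((1−f)δ)/sin δ ≈ 0.248, b = sin(fδ)/sin δ ≈ 0.771.
p = a·p₁ + b·p₂ ≈ (0.640, 0.220, 0.736); φ = arcsin(p_z) ≈ 47.38°, λ = atan2(p_y, p_x) ≈ 18.96°.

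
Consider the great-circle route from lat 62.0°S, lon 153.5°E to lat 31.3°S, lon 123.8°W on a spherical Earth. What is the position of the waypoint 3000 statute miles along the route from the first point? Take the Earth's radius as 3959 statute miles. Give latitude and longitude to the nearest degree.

≈ lat 44°S, lon 136°W

From cos δ = sin φ₁ sin φ₂ + cos φ₁ cos φ₂ cos Δλ, the central angle is δ ≈ 1.036 rad (59.4°). The total great-circle distance is δ·R ≈ 1.036 × 3959 ≈ 4101 mi, so the target fraction is f = 3000/4101 ≈ 0.731.
Interpolate at f ≈ 0.731 with slerp weights a = sin((1−f)δ)/sin δ ≈ 0.319, b = sin(fδ)/sin δ ≈ 0.799.
p = a·p₁ + b·p₂ ≈ (-0.514, -0.500, -0.697); φ = arcsin(p_z) ≈ -44.18°, λ = atan2(p_y, p_x) ≈ -135.76°.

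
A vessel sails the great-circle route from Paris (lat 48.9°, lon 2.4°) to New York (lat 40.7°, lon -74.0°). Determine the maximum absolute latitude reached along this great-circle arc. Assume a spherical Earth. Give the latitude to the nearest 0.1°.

The great circle lies in the plane with unit normal n̂ = (p₁ × p₂)/|p₁ × p₂|.
Here n̂_z ≈ -0.610; the vertex latitude is φ_max = arccos|n̂_z| ≈ 52.4°.
Check via Clairaut: cos φ_max = |cos φ₁| · sin C = cos(48.9°)·sin(68.2°) ≈ 0.610, again giving ≈ 52.4°.

≈ 52.4°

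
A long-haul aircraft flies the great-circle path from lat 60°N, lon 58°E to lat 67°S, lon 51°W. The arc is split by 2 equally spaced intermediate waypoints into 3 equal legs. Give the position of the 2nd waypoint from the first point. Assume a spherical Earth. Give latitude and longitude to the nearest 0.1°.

Write both endpoints as unit vectors p₁, p₂ with components (cos φ cos λ, cos φ sin λ, sin φ).
The central angle between the endpoints is δ = arccos(p₁·p₂) ≈ 2.608 rad (149.4°).
Interpolate at f = 2/3 with slerp weights a = sin((1−f)δ)/sin δ ≈ 1.501, b = sin(fδ)/sin δ ≈ 1.937.
p = a·p₁ + b·p₂ ≈ (0.874, 0.048, -0.484); φ = arcsin(p_z) ≈ -28.92°, λ = atan2(p_y, p_x) ≈ 3.15°.

≈ lat 28.9°S, lon 3.1°E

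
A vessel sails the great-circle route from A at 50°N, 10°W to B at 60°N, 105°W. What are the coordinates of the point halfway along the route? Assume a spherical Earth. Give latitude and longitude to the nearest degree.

Write both endpoints as unit vectors p₁, p₂ with components (cos φ cos λ, cos φ sin λ, sin φ).
The central angle between the endpoints is δ = arccos(p₁·p₂) ≈ 0.882 rad (50.6°).
Interpolate at f = 1/2 with slerp weights a = sin((1−f)δ)/sin δ ≈ 0.553, b = sin(fδ)/sin δ ≈ 0.553.
p = a·p₁ + b·p₂ ≈ (0.278, -0.329, 0.902); φ = arcsin(p_z) ≈ 64.48°, λ = atan2(p_y, p_x) ≈ -49.74°.

≈ 64°N, 50°W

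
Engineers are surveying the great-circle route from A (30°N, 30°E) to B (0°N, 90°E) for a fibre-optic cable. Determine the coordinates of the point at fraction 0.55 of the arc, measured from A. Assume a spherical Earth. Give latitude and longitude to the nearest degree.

≈ (16°N, 65°E)

Convert each endpoint to a unit vector on the sphere (x = cos φ cos λ, y = cos φ sin λ, z = sin φ).
The central angle between the endpoints is δ = arccos(p₁·p₂) ≈ 1.123 rad (64.3°).
Interpolate at f = 0.55 with slerp weights a = sin((1−f)δ)/sin δ ≈ 0.537, b = sin(fδ)/sin δ ≈ 0.642.
p = a·p₁ + b·p₂ ≈ (0.403, 0.875, 0.269); φ = arcsin(p_z) ≈ 15.58°, λ = atan2(p_y, p_x) ≈ 65.28°.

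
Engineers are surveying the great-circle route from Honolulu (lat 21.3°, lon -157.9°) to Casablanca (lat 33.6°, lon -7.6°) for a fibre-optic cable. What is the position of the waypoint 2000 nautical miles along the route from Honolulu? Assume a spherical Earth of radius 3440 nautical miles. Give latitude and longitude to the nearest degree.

≈ lat 49°, lon -135°

Write both endpoints as unit vectors p₁, p₂ with components (cos φ cos λ, cos φ sin λ, sin φ).
The central angle between the endpoints is δ = arccos(p₁·p₂) ≈ 2.064 rad (118.2°). The total great-circle distance is δ·R ≈ 2.064 × 3440 ≈ 7099 nmi, so the target fraction is f = 2000/7099 ≈ 0.282.
Interpolate at f ≈ 0.282 with slerp weights a = sin((1−f)δ)/sin δ ≈ 1.131, b = sin(fδ)/sin δ ≈ 0.623.
p = a·p₁ + b·p₂ ≈ (-0.461, -0.465, 0.756); φ = arcsin(p_z) ≈ 49.08°, λ = atan2(p_y, p_x) ≈ -134.77°.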